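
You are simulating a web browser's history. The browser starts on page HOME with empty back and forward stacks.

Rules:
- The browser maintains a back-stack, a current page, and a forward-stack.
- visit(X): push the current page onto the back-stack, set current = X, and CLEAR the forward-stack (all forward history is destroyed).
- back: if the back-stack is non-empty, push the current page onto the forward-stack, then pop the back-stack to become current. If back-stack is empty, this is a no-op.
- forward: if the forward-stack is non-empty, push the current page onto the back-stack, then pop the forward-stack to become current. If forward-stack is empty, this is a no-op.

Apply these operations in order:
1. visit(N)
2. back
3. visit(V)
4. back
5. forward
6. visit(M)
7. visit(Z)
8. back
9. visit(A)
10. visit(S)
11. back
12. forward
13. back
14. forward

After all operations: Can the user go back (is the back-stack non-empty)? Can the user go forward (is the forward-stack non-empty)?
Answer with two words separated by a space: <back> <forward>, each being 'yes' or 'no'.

After 1 (visit(N)): cur=N back=1 fwd=0
After 2 (back): cur=HOME back=0 fwd=1
After 3 (visit(V)): cur=V back=1 fwd=0
After 4 (back): cur=HOME back=0 fwd=1
After 5 (forward): cur=V back=1 fwd=0
After 6 (visit(M)): cur=M back=2 fwd=0
After 7 (visit(Z)): cur=Z back=3 fwd=0
After 8 (back): cur=M back=2 fwd=1
After 9 (visit(A)): cur=A back=3 fwd=0
After 10 (visit(S)): cur=S back=4 fwd=0
After 11 (back): cur=A back=3 fwd=1
After 12 (forward): cur=S back=4 fwd=0
After 13 (back): cur=A back=3 fwd=1
After 14 (forward): cur=S back=4 fwd=0

Answer: yes no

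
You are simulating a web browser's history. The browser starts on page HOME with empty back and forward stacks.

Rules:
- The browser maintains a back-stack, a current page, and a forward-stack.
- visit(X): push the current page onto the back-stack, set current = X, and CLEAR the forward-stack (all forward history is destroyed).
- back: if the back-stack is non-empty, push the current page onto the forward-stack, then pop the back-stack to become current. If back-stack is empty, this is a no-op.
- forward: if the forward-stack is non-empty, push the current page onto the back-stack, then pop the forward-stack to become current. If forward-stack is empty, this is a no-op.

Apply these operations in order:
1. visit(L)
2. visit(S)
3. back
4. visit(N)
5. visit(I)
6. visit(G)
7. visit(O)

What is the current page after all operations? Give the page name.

Answer: O

Derivation:
After 1 (visit(L)): cur=L back=1 fwd=0
After 2 (visit(S)): cur=S back=2 fwd=0
After 3 (back): cur=L back=1 fwd=1
After 4 (visit(N)): cur=N back=2 fwd=0
After 5 (visit(I)): cur=I back=3 fwd=0
After 6 (visit(G)): cur=G back=4 fwd=0
After 7 (visit(O)): cur=O back=5 fwd=0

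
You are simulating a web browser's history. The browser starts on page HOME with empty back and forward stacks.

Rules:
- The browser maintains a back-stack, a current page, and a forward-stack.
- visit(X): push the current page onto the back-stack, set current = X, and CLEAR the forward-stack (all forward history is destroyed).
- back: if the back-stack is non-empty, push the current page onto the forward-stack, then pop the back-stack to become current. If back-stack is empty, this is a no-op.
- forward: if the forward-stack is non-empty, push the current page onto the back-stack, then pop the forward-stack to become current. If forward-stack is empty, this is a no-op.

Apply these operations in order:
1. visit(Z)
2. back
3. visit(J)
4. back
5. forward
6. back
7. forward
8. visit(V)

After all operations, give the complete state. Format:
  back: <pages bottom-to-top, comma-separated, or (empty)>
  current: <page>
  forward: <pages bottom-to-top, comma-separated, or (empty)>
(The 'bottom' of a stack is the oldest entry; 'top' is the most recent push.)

Answer: back: HOME,J
current: V
forward: (empty)

Derivation:
After 1 (visit(Z)): cur=Z back=1 fwd=0
After 2 (back): cur=HOME back=0 fwd=1
After 3 (visit(J)): cur=J back=1 fwd=0
After 4 (back): cur=HOME back=0 fwd=1
After 5 (forward): cur=J back=1 fwd=0
After 6 (back): cur=HOME back=0 fwd=1
After 7 (forward): cur=J back=1 fwd=0
After 8 (visit(V)): cur=V back=2 fwd=0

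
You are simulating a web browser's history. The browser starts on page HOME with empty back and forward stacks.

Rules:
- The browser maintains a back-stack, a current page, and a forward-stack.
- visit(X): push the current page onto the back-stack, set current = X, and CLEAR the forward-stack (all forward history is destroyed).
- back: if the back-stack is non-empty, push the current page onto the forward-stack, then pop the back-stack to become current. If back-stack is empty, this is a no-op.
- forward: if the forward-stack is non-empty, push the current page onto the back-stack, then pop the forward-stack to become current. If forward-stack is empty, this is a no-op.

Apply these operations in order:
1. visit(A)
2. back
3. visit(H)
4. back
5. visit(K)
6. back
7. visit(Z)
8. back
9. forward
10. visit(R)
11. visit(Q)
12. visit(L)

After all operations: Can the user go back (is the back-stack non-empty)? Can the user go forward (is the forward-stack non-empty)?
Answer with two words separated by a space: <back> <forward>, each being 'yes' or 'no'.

After 1 (visit(A)): cur=A back=1 fwd=0
After 2 (back): cur=HOME back=0 fwd=1
After 3 (visit(H)): cur=H back=1 fwd=0
After 4 (back): cur=HOME back=0 fwd=1
After 5 (visit(K)): cur=K back=1 fwd=0
After 6 (back): cur=HOME back=0 fwd=1
After 7 (visit(Z)): cur=Z back=1 fwd=0
After 8 (back): cur=HOME back=0 fwd=1
After 9 (forward): cur=Z back=1 fwd=0
After 10 (visit(R)): cur=R back=2 fwd=0
After 11 (visit(Q)): cur=Q back=3 fwd=0
After 12 (visit(L)): cur=L back=4 fwd=0

Answer: yes no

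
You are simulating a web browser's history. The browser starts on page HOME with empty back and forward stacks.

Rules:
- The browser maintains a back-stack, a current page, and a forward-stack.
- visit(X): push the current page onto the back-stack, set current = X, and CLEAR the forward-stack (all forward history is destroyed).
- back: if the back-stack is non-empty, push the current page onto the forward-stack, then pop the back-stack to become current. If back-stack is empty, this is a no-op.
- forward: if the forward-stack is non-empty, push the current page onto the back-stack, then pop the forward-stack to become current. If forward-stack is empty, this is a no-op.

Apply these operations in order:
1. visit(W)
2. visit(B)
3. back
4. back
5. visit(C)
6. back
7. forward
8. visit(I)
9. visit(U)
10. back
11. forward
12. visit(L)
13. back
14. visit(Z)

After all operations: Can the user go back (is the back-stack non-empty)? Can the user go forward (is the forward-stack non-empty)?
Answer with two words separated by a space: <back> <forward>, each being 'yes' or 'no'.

Answer: yes no

Derivation:
After 1 (visit(W)): cur=W back=1 fwd=0
After 2 (visit(B)): cur=B back=2 fwd=0
After 3 (back): cur=W back=1 fwd=1
After 4 (back): cur=HOME back=0 fwd=2
After 5 (visit(C)): cur=C back=1 fwd=0
After 6 (back): cur=HOME back=0 fwd=1
After 7 (forward): cur=C back=1 fwd=0
After 8 (visit(I)): cur=I back=2 fwd=0
After 9 (visit(U)): cur=U back=3 fwd=0
After 10 (back): cur=I back=2 fwd=1
After 11 (forward): cur=U back=3 fwd=0
After 12 (visit(L)): cur=L back=4 fwd=0
After 13 (back): cur=U back=3 fwd=1
After 14 (visit(Z)): cur=Z back=4 fwd=0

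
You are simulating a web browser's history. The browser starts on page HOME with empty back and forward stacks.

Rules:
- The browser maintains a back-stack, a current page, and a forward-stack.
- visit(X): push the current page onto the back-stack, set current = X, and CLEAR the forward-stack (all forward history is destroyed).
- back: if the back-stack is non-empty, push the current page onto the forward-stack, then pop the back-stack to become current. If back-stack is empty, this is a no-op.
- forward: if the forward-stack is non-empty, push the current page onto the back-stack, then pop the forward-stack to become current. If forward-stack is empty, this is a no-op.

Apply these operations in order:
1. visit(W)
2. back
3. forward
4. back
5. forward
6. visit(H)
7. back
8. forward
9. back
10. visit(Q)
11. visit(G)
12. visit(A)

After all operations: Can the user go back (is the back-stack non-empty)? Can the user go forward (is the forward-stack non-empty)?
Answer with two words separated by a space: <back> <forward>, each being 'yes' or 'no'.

Answer: yes no

Derivation:
After 1 (visit(W)): cur=W back=1 fwd=0
After 2 (back): cur=HOME back=0 fwd=1
After 3 (forward): cur=W back=1 fwd=0
After 4 (back): cur=HOME back=0 fwd=1
After 5 (forward): cur=W back=1 fwd=0
After 6 (visit(H)): cur=H back=2 fwd=0
After 7 (back): cur=W back=1 fwd=1
After 8 (forward): cur=H back=2 fwd=0
After 9 (back): cur=W back=1 fwd=1
After 10 (visit(Q)): cur=Q back=2 fwd=0
After 11 (visit(G)): cur=G back=3 fwd=0
After 12 (visit(A)): cur=A back=4 fwd=0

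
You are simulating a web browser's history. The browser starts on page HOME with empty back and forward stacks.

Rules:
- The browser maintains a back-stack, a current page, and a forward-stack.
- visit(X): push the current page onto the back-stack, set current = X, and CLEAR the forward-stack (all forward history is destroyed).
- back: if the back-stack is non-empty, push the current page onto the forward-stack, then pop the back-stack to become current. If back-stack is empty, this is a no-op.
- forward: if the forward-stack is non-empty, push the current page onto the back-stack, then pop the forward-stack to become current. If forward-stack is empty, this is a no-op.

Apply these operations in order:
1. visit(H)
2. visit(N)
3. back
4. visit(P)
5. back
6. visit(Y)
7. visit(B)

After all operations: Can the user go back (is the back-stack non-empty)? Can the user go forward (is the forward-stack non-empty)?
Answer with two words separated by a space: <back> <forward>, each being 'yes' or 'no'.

Answer: yes no

Derivation:
After 1 (visit(H)): cur=H back=1 fwd=0
After 2 (visit(N)): cur=N back=2 fwd=0
After 3 (back): cur=H back=1 fwd=1
After 4 (visit(P)): cur=P back=2 fwd=0
After 5 (back): cur=H back=1 fwd=1
After 6 (visit(Y)): cur=Y back=2 fwd=0
After 7 (visit(B)): cur=B back=3 fwd=0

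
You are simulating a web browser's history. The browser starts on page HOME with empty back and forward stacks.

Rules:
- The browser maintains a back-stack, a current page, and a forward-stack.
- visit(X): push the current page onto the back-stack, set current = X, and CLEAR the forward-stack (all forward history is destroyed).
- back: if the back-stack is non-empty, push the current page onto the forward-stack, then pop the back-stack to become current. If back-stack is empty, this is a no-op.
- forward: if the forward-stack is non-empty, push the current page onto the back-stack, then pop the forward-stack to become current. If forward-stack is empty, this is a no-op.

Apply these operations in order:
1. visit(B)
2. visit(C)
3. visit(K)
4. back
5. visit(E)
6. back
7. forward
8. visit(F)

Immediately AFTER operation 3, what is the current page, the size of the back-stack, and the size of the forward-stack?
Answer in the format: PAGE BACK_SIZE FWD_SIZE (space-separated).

After 1 (visit(B)): cur=B back=1 fwd=0
After 2 (visit(C)): cur=C back=2 fwd=0
After 3 (visit(K)): cur=K back=3 fwd=0

K 3 0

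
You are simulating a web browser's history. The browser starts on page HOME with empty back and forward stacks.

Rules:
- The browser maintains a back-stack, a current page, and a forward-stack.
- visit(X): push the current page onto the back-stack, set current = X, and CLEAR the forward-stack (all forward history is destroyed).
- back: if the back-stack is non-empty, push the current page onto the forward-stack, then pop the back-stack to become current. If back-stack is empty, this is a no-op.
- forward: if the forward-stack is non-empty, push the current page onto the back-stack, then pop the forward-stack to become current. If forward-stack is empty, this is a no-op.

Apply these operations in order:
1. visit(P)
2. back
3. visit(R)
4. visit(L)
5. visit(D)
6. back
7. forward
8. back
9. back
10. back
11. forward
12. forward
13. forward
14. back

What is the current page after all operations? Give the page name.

Answer: L

Derivation:
After 1 (visit(P)): cur=P back=1 fwd=0
After 2 (back): cur=HOME back=0 fwd=1
After 3 (visit(R)): cur=R back=1 fwd=0
After 4 (visit(L)): cur=L back=2 fwd=0
After 5 (visit(D)): cur=D back=3 fwd=0
After 6 (back): cur=L back=2 fwd=1
After 7 (forward): cur=D back=3 fwd=0
After 8 (back): cur=L back=2 fwd=1
After 9 (back): cur=R back=1 fwd=2
After 10 (back): cur=HOME back=0 fwd=3
After 11 (forward): cur=R back=1 fwd=2
After 12 (forward): cur=L back=2 fwd=1
After 13 (forward): cur=D back=3 fwd=0
After 14 (back): cur=L back=2 fwd=1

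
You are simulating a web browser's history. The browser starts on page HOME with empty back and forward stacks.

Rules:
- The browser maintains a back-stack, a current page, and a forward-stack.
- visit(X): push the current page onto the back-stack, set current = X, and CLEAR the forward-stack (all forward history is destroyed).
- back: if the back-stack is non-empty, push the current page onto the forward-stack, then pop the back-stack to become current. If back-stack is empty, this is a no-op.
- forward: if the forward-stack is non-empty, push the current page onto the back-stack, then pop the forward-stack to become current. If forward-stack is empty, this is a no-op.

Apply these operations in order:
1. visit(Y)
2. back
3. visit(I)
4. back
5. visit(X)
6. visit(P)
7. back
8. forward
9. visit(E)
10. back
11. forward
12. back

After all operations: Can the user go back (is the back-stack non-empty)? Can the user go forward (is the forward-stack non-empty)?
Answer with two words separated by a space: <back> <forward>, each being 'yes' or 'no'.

Answer: yes yes

Derivation:
After 1 (visit(Y)): cur=Y back=1 fwd=0
After 2 (back): cur=HOME back=0 fwd=1
After 3 (visit(I)): cur=I back=1 fwd=0
After 4 (back): cur=HOME back=0 fwd=1
After 5 (visit(X)): cur=X back=1 fwd=0
After 6 (visit(P)): cur=P back=2 fwd=0
After 7 (back): cur=X back=1 fwd=1
After 8 (forward): cur=P back=2 fwd=0
After 9 (visit(E)): cur=E back=3 fwd=0
After 10 (back): cur=P back=2 fwd=1
After 11 (forward): cur=E back=3 fwd=0
After 12 (back): cur=P back=2 fwd=1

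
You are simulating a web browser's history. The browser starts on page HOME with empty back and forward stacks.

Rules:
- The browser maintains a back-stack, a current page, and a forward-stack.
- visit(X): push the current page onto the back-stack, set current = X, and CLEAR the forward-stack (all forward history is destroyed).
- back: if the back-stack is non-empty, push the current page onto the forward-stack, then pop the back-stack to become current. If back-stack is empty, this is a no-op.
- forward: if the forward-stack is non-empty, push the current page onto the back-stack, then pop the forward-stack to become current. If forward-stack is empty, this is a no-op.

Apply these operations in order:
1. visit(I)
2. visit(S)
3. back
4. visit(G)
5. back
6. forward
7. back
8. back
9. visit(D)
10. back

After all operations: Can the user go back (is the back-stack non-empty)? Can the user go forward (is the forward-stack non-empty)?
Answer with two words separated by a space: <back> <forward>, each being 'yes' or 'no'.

After 1 (visit(I)): cur=I back=1 fwd=0
After 2 (visit(S)): cur=S back=2 fwd=0
After 3 (back): cur=I back=1 fwd=1
After 4 (visit(G)): cur=G back=2 fwd=0
After 5 (back): cur=I back=1 fwd=1
After 6 (forward): cur=G back=2 fwd=0
After 7 (back): cur=I back=1 fwd=1
After 8 (back): cur=HOME back=0 fwd=2
After 9 (visit(D)): cur=D back=1 fwd=0
After 10 (back): cur=HOME back=0 fwd=1

Answer: no yes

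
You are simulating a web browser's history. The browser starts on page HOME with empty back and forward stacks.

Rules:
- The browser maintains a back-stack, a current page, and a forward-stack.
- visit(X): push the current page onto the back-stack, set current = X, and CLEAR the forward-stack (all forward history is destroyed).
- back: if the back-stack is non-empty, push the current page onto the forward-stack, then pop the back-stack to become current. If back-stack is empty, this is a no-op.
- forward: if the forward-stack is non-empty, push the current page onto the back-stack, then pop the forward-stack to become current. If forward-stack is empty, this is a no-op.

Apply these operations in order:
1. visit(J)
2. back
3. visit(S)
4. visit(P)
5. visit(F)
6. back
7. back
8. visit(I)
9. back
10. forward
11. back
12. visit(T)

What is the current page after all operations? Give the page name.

After 1 (visit(J)): cur=J back=1 fwd=0
After 2 (back): cur=HOME back=0 fwd=1
After 3 (visit(S)): cur=S back=1 fwd=0
After 4 (visit(P)): cur=P back=2 fwd=0
After 5 (visit(F)): cur=F back=3 fwd=0
After 6 (back): cur=P back=2 fwd=1
After 7 (back): cur=S back=1 fwd=2
After 8 (visit(I)): cur=I back=2 fwd=0
After 9 (back): cur=S back=1 fwd=1
After 10 (forward): cur=I back=2 fwd=0
After 11 (back): cur=S back=1 fwd=1
After 12 (visit(T)): cur=T back=2 fwd=0

Answer: T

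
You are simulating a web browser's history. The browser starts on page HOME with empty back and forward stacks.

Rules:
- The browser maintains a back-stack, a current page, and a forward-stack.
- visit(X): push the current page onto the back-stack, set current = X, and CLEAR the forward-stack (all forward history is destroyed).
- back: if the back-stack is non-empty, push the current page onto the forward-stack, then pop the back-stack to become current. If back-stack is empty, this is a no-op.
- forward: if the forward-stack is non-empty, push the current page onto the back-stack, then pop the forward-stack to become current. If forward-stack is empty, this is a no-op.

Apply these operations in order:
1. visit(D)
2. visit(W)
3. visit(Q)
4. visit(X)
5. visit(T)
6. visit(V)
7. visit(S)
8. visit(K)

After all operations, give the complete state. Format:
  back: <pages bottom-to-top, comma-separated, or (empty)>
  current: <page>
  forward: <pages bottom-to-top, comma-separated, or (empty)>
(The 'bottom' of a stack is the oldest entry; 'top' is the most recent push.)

Answer: back: HOME,D,W,Q,X,T,V,S
current: K
forward: (empty)

Derivation:
After 1 (visit(D)): cur=D back=1 fwd=0
After 2 (visit(W)): cur=W back=2 fwd=0
After 3 (visit(Q)): cur=Q back=3 fwd=0
After 4 (visit(X)): cur=X back=4 fwd=0
After 5 (visit(T)): cur=T back=5 fwd=0
After 6 (visit(V)): cur=V back=6 fwd=0
After 7 (visit(S)): cur=S back=7 fwd=0
After 8 (visit(K)): cur=K back=8 fwd=0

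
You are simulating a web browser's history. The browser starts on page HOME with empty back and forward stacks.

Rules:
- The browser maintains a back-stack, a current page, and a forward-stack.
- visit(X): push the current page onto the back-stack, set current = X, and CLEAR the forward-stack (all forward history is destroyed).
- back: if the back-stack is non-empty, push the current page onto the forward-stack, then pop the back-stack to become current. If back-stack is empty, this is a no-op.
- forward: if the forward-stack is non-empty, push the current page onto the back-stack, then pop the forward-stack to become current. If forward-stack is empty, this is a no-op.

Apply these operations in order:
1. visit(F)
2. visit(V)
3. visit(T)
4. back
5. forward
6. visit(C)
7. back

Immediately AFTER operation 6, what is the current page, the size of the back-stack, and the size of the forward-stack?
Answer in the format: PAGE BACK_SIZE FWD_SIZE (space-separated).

After 1 (visit(F)): cur=F back=1 fwd=0
After 2 (visit(V)): cur=V back=2 fwd=0
After 3 (visit(T)): cur=T back=3 fwd=0
After 4 (back): cur=V back=2 fwd=1
After 5 (forward): cur=T back=3 fwd=0
After 6 (visit(C)): cur=C back=4 fwd=0

C 4 0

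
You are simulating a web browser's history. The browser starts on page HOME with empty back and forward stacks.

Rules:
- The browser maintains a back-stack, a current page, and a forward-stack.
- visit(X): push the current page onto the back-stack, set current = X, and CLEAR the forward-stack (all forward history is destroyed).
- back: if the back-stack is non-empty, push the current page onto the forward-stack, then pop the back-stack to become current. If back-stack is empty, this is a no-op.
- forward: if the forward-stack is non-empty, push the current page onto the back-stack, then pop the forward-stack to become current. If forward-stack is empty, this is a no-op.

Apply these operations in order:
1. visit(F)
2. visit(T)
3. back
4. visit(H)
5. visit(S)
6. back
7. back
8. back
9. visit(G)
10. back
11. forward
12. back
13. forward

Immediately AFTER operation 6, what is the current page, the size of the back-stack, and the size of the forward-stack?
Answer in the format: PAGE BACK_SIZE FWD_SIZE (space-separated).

After 1 (visit(F)): cur=F back=1 fwd=0
After 2 (visit(T)): cur=T back=2 fwd=0
After 3 (back): cur=F back=1 fwd=1
After 4 (visit(H)): cur=H back=2 fwd=0
After 5 (visit(S)): cur=S back=3 fwd=0
After 6 (back): cur=H back=2 fwd=1

H 2 1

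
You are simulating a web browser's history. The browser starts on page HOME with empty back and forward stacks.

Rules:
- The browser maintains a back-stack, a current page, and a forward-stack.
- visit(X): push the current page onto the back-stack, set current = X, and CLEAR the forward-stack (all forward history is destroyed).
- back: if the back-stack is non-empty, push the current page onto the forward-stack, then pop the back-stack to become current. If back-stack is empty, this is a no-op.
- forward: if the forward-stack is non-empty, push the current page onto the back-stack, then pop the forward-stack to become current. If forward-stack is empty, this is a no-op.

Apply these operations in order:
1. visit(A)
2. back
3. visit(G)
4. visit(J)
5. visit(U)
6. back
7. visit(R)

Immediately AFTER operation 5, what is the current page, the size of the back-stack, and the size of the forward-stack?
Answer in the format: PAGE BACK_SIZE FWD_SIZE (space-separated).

After 1 (visit(A)): cur=A back=1 fwd=0
After 2 (back): cur=HOME back=0 fwd=1
After 3 (visit(G)): cur=G back=1 fwd=0
After 4 (visit(J)): cur=J back=2 fwd=0
After 5 (visit(U)): cur=U back=3 fwd=0

U 3 0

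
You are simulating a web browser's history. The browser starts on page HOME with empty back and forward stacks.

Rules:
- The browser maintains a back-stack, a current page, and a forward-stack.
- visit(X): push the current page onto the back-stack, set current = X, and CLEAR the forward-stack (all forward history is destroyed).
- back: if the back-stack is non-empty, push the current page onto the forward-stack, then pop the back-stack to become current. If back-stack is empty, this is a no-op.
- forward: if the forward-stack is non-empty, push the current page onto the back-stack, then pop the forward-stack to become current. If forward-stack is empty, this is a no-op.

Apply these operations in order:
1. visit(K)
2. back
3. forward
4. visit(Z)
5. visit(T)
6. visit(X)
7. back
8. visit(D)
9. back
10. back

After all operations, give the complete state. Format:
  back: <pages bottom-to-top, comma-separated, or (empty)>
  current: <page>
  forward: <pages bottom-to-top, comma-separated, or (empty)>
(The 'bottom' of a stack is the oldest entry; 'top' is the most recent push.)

Answer: back: HOME,K
current: Z
forward: D,T

Derivation:
After 1 (visit(K)): cur=K back=1 fwd=0
After 2 (back): cur=HOME back=0 fwd=1
After 3 (forward): cur=K back=1 fwd=0
After 4 (visit(Z)): cur=Z back=2 fwd=0
After 5 (visit(T)): cur=T back=3 fwd=0
After 6 (visit(X)): cur=X back=4 fwd=0
After 7 (back): cur=T back=3 fwd=1
After 8 (visit(D)): cur=D back=4 fwd=0
After 9 (back): cur=T back=3 fwd=1
After 10 (back): cur=Z back=2 fwd=2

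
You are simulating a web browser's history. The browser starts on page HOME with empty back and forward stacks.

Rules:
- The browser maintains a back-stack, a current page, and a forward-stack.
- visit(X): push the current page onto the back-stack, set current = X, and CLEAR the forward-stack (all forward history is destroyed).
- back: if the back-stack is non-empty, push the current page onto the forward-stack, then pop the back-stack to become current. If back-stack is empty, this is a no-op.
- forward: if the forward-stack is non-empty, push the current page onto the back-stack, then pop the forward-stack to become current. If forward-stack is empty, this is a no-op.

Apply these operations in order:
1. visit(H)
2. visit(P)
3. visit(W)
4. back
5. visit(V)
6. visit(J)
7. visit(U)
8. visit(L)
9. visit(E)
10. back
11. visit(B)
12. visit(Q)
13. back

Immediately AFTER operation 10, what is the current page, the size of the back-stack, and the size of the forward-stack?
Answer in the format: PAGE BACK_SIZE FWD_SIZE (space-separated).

After 1 (visit(H)): cur=H back=1 fwd=0
After 2 (visit(P)): cur=P back=2 fwd=0
After 3 (visit(W)): cur=W back=3 fwd=0
After 4 (back): cur=P back=2 fwd=1
After 5 (visit(V)): cur=V back=3 fwd=0
After 6 (visit(J)): cur=J back=4 fwd=0
After 7 (visit(U)): cur=U back=5 fwd=0
After 8 (visit(L)): cur=L back=6 fwd=0
After 9 (visit(E)): cur=E back=7 fwd=0
After 10 (back): cur=L back=6 fwd=1

L 6 1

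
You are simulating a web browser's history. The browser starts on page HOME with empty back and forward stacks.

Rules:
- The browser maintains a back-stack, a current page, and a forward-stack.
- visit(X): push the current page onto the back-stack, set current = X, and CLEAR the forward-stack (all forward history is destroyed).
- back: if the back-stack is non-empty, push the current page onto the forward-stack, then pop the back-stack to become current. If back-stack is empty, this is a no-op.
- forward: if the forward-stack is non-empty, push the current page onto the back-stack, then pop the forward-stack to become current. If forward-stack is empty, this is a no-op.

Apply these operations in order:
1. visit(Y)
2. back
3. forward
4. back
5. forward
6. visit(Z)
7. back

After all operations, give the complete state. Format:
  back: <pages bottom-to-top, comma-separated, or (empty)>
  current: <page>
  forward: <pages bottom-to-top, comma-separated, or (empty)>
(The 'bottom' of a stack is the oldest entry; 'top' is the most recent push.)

Answer: back: HOME
current: Y
forward: Z

Derivation:
After 1 (visit(Y)): cur=Y back=1 fwd=0
After 2 (back): cur=HOME back=0 fwd=1
After 3 (forward): cur=Y back=1 fwd=0
After 4 (back): cur=HOME back=0 fwd=1
After 5 (forward): cur=Y back=1 fwd=0
After 6 (visit(Z)): cur=Z back=2 fwd=0
After 7 (back): cur=Y back=1 fwd=1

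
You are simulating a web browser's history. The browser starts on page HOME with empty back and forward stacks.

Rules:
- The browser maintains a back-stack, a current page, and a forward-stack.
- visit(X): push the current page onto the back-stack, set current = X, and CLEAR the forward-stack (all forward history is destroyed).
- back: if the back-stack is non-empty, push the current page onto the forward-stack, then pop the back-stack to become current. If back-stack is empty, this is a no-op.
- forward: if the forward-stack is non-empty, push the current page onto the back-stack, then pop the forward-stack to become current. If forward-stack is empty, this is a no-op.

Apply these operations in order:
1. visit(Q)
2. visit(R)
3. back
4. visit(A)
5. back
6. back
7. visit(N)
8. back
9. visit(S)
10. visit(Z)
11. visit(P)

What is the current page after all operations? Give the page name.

Answer: P

Derivation:
After 1 (visit(Q)): cur=Q back=1 fwd=0
After 2 (visit(R)): cur=R back=2 fwd=0
After 3 (back): cur=Q back=1 fwd=1
After 4 (visit(A)): cur=A back=2 fwd=0
After 5 (back): cur=Q back=1 fwd=1
After 6 (back): cur=HOME back=0 fwd=2
After 7 (visit(N)): cur=N back=1 fwd=0
After 8 (back): cur=HOME back=0 fwd=1
After 9 (visit(S)): cur=S back=1 fwd=0
After 10 (visit(Z)): cur=Z back=2 fwd=0
After 11 (visit(P)): cur=P back=3 fwd=0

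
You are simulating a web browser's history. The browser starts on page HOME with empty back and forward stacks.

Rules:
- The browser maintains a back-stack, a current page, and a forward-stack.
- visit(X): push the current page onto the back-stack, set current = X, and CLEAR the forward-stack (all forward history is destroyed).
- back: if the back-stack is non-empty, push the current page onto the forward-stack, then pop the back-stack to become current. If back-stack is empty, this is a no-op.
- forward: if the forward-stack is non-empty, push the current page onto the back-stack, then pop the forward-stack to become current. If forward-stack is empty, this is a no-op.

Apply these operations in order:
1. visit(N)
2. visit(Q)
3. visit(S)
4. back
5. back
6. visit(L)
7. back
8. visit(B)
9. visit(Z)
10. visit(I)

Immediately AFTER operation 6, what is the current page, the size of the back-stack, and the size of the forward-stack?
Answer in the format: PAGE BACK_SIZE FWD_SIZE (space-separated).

After 1 (visit(N)): cur=N back=1 fwd=0
After 2 (visit(Q)): cur=Q back=2 fwd=0
After 3 (visit(S)): cur=S back=3 fwd=0
After 4 (back): cur=Q back=2 fwd=1
After 5 (back): cur=N back=1 fwd=2
After 6 (visit(L)): cur=L back=2 fwd=0

L 2 0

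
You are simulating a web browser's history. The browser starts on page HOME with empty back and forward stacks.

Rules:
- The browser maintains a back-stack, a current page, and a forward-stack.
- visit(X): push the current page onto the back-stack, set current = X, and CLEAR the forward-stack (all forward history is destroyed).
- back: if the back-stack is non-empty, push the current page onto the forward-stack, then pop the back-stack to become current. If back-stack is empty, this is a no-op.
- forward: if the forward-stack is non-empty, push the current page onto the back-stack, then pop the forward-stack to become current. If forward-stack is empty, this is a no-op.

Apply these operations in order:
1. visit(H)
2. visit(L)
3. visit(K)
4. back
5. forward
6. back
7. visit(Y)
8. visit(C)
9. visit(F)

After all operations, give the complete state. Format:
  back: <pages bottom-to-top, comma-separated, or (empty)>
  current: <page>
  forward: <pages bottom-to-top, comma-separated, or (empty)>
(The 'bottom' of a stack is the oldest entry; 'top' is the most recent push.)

After 1 (visit(H)): cur=H back=1 fwd=0
After 2 (visit(L)): cur=L back=2 fwd=0
After 3 (visit(K)): cur=K back=3 fwd=0
After 4 (back): cur=L back=2 fwd=1
After 5 (forward): cur=K back=3 fwd=0
After 6 (back): cur=L back=2 fwd=1
After 7 (visit(Y)): cur=Y back=3 fwd=0
After 8 (visit(C)): cur=C back=4 fwd=0
After 9 (visit(F)): cur=F back=5 fwd=0

Answer: back: HOME,H,L,Y,C
current: F
forward: (empty)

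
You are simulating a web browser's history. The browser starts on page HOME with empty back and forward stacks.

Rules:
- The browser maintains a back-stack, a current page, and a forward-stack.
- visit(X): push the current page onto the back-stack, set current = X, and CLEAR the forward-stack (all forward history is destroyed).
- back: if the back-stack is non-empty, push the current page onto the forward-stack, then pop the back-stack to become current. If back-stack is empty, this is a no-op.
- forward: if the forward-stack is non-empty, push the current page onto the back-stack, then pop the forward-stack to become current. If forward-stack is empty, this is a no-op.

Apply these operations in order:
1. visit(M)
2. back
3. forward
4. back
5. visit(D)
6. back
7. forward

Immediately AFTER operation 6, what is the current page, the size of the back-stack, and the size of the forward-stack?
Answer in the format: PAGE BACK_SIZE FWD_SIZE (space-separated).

After 1 (visit(M)): cur=M back=1 fwd=0
After 2 (back): cur=HOME back=0 fwd=1
After 3 (forward): cur=M back=1 fwd=0
After 4 (back): cur=HOME back=0 fwd=1
After 5 (visit(D)): cur=D back=1 fwd=0
After 6 (back): cur=HOME back=0 fwd=1

HOME 0 1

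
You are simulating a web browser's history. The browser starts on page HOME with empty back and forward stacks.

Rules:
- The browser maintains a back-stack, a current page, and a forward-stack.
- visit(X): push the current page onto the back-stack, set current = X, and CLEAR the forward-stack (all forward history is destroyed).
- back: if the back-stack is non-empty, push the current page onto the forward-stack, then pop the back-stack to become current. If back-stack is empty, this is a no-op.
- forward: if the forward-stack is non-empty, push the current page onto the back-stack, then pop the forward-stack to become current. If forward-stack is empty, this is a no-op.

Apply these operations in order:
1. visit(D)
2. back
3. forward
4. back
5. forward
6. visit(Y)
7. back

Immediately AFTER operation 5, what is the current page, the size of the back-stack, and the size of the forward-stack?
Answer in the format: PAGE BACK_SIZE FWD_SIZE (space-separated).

After 1 (visit(D)): cur=D back=1 fwd=0
After 2 (back): cur=HOME back=0 fwd=1
After 3 (forward): cur=D back=1 fwd=0
After 4 (back): cur=HOME back=0 fwd=1
After 5 (forward): cur=D back=1 fwd=0

D 1 0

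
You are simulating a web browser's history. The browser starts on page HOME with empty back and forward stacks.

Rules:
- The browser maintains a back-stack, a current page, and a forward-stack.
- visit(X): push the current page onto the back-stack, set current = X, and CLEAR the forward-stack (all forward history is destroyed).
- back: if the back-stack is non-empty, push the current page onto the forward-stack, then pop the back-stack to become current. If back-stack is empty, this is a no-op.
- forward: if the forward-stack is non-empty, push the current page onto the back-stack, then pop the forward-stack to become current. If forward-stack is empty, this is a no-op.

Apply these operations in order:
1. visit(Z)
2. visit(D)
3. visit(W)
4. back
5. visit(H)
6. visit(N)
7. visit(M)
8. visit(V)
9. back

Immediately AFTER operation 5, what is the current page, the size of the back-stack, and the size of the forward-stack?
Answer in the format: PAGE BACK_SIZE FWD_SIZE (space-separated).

After 1 (visit(Z)): cur=Z back=1 fwd=0
After 2 (visit(D)): cur=D back=2 fwd=0
After 3 (visit(W)): cur=W back=3 fwd=0
After 4 (back): cur=D back=2 fwd=1
After 5 (visit(H)): cur=H back=3 fwd=0

H 3 0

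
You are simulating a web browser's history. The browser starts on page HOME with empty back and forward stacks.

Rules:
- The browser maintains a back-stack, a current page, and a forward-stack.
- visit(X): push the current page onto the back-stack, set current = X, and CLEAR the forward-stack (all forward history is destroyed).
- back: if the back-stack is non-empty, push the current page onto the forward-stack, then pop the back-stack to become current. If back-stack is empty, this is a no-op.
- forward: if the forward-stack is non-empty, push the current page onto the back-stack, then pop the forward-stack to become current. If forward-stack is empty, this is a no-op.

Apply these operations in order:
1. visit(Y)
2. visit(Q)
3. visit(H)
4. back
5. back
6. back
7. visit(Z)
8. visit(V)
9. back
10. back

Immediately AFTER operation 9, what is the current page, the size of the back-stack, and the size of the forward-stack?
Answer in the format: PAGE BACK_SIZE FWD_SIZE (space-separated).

After 1 (visit(Y)): cur=Y back=1 fwd=0
After 2 (visit(Q)): cur=Q back=2 fwd=0
After 3 (visit(H)): cur=H back=3 fwd=0
After 4 (back): cur=Q back=2 fwd=1
After 5 (back): cur=Y back=1 fwd=2
After 6 (back): cur=HOME back=0 fwd=3
After 7 (visit(Z)): cur=Z back=1 fwd=0
After 8 (visit(V)): cur=V back=2 fwd=0
After 9 (back): cur=Z back=1 fwd=1

Z 1 1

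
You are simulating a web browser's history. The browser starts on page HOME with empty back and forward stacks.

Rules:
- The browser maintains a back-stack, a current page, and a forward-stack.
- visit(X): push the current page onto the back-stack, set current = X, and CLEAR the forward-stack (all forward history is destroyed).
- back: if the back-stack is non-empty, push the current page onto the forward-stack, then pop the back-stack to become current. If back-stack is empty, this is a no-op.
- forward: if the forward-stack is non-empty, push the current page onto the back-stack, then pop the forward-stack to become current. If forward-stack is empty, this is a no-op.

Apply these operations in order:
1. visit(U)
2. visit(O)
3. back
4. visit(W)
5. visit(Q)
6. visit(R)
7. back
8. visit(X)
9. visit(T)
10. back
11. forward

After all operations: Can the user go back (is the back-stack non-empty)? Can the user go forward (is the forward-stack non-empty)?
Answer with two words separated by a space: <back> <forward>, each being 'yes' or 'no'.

Answer: yes no

Derivation:
After 1 (visit(U)): cur=U back=1 fwd=0
After 2 (visit(O)): cur=O back=2 fwd=0
After 3 (back): cur=U back=1 fwd=1
After 4 (visit(W)): cur=W back=2 fwd=0
After 5 (visit(Q)): cur=Q back=3 fwd=0
After 6 (visit(R)): cur=R back=4 fwd=0
After 7 (back): cur=Q back=3 fwd=1
After 8 (visit(X)): cur=X back=4 fwd=0
After 9 (visit(T)): cur=T back=5 fwd=0
After 10 (back): cur=X back=4 fwd=1
After 11 (forward): cur=T back=5 fwd=0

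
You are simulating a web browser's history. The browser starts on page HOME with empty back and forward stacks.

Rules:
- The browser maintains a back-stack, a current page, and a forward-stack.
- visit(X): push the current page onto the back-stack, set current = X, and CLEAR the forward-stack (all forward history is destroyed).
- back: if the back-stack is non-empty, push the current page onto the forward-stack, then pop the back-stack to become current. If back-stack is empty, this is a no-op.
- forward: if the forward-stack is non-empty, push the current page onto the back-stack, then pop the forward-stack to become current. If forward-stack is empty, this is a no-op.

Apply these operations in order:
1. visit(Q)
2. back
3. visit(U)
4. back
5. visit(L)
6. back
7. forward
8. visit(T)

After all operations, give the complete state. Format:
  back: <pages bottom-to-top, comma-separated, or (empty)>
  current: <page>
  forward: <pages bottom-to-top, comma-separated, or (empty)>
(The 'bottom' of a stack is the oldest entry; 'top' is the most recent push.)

After 1 (visit(Q)): cur=Q back=1 fwd=0
After 2 (back): cur=HOME back=0 fwd=1
After 3 (visit(U)): cur=U back=1 fwd=0
After 4 (back): cur=HOME back=0 fwd=1
After 5 (visit(L)): cur=L back=1 fwd=0
After 6 (back): cur=HOME back=0 fwd=1
After 7 (forward): cur=L back=1 fwd=0
After 8 (visit(T)): cur=T back=2 fwd=0

Answer: back: HOME,L
current: T
forward: (empty)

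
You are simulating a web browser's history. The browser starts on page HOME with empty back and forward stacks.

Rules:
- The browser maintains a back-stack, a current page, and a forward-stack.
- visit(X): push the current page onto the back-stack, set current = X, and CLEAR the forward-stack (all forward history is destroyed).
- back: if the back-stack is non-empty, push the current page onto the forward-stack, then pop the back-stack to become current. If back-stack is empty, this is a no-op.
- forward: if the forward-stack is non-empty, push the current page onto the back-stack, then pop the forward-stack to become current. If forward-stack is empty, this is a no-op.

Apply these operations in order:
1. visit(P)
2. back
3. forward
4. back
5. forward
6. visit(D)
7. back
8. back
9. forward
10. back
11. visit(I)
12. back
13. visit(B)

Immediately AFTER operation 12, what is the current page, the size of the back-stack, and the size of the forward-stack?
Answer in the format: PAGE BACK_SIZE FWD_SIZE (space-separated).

After 1 (visit(P)): cur=P back=1 fwd=0
After 2 (back): cur=HOME back=0 fwd=1
After 3 (forward): cur=P back=1 fwd=0
After 4 (back): cur=HOME back=0 fwd=1
After 5 (forward): cur=P back=1 fwd=0
After 6 (visit(D)): cur=D back=2 fwd=0
After 7 (back): cur=P back=1 fwd=1
After 8 (back): cur=HOME back=0 fwd=2
After 9 (forward): cur=P back=1 fwd=1
After 10 (back): cur=HOME back=0 fwd=2
After 11 (visit(I)): cur=I back=1 fwd=0
After 12 (back): cur=HOME back=0 fwd=1

HOME 0 1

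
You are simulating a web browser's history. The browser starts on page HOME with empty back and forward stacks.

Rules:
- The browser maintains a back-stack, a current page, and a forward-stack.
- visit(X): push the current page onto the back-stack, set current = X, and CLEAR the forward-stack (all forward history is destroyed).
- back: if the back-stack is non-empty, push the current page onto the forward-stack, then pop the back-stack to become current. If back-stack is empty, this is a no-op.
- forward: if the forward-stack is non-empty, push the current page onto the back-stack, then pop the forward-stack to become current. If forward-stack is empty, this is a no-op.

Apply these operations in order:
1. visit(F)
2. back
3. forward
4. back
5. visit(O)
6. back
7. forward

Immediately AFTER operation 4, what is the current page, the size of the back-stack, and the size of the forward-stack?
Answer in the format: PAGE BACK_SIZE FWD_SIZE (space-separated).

After 1 (visit(F)): cur=F back=1 fwd=0
After 2 (back): cur=HOME back=0 fwd=1
After 3 (forward): cur=F back=1 fwd=0
After 4 (back): cur=HOME back=0 fwd=1

HOME 0 1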